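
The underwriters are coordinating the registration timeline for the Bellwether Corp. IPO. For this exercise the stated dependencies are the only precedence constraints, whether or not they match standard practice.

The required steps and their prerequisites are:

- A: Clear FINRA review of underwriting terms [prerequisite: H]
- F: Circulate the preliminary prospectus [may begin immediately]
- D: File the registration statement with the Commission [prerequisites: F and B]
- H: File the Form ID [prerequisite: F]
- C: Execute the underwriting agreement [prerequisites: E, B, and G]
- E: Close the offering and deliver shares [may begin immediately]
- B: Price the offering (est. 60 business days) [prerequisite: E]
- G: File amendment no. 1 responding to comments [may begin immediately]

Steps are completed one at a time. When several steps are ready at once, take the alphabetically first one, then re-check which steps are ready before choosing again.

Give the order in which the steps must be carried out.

E, F and G have no prerequisites; E has the earlier label, so E is first.
B now also ready, so the ready set is {B, F, G}; B has the earlier label → B.
Now F and G have their prerequisites met. F has the earlier label, so F next.
D and H now also ready, so the ready set is {D, G, H}; D has the earlier label → D.
G and H are both available; G has the earlier label → G.
C now also ready, so the ready set is {C, H}; C has the earlier label → C.
H needed F, now all done → H.
A needed H, now all done → A.

E → B → F → D → G → C → H → A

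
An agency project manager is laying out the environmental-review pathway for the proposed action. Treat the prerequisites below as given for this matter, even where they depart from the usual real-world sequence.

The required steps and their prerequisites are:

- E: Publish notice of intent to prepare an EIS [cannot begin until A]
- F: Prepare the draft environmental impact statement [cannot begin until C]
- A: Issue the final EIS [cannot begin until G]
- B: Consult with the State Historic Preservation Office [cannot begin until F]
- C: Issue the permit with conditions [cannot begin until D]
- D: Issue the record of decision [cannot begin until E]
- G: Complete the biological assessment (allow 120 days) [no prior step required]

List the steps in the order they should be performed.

G, A, E, D, C, F, B

G has no prerequisites → G first.
A is the only step now ready → A.
E is the only step now ready → E.
Next only D has its prerequisites met → D.
C needed D, now all done → C.
F needed C, now all done → F.
That leaves B as the only ready step → B.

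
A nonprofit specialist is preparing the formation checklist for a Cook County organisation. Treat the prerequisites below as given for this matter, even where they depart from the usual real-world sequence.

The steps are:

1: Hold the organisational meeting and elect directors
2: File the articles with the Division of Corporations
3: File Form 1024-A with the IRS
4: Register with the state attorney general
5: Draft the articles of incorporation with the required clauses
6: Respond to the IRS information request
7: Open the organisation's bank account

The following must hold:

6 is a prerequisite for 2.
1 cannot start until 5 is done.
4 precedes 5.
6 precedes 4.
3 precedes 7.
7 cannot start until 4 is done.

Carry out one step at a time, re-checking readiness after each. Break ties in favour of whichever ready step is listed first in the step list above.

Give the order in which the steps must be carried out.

3 and 6 have no prerequisites; 3 is listed earlier, so 3 is first.
That leaves 6 as the only ready step → 6.
2 and 4 are both available; 2 is listed earlier → 2.
Next only 4 has its prerequisites met → 4.
Ready: 5 and 7. 5 is listed earlier → 5.
1 now also ready, so the ready set is {1, 7}; 1 is listed earlier → 1.
7 needed 3 and 4, now all done → 7.

3 → 6 → 2 → 4 → 5 → 1 → 7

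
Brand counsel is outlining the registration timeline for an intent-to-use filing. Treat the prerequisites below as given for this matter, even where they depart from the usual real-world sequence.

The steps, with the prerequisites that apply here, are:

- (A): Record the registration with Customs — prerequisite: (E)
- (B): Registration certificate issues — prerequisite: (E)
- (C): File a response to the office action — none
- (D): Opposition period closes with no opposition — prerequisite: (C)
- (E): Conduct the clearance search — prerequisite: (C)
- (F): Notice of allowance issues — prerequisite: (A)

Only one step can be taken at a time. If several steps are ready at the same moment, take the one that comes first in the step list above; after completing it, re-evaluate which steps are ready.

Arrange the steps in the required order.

(C), (D), (E), (A), (B), (F)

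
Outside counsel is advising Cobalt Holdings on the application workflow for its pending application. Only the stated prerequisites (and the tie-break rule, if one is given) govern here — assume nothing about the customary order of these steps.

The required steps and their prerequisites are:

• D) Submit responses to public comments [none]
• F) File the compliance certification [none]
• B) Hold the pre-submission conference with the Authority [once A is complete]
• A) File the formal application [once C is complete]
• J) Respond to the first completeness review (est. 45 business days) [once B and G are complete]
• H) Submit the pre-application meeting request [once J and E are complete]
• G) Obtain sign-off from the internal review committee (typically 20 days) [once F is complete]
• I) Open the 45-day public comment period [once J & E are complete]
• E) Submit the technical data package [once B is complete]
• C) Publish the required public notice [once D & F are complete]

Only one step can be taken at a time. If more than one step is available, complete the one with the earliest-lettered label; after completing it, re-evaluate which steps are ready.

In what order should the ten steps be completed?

D F C A B E G J H I

D and F have no prerequisites; D has the earlier label, so D is first.
F is the only step now ready → F.
Now C and G have their prerequisites met. C has the earlier label, so C next.
A now also ready, so the ready set is {A, G}; A has the earlier label → A.
Now B and G have their prerequisites met. B has the earlier label, so B next.
E now also ready, so the ready set is {E, G}; E has the earlier label → E.
That leaves G as the only ready step → G.
J needed B and G, now all done → J.
Now H and I have their prerequisites met. H has the earlier label, so H next.
I needed E and J, now all done → I.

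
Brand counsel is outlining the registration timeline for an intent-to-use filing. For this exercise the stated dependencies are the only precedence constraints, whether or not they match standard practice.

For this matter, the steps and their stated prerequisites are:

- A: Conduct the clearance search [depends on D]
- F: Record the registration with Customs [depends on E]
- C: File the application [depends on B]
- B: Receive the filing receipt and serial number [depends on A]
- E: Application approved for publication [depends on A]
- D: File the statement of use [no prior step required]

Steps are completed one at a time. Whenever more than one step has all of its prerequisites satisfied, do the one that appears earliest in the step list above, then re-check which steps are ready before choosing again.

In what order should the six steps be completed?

D A B C E F

D has no prerequisites → D first.
A is the only step now ready → A.
Now B and E have their prerequisites met. B is listed earlier, so B next.
C now also ready, so the ready set is {C, E}; C is listed earlier → C.
Next only E has its prerequisites met → E.
F needed E, now all done → F.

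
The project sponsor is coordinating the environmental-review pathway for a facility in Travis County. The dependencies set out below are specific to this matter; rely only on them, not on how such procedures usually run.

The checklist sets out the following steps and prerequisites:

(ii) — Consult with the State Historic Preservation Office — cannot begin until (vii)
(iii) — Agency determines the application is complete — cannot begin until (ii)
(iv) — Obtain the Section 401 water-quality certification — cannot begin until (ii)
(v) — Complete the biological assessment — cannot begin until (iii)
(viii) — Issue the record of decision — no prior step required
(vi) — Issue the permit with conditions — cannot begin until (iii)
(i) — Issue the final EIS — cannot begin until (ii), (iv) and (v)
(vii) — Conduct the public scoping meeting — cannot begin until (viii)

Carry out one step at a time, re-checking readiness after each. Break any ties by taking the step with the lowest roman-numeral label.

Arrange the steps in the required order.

(viii), (vii), (ii), (iii), (iv), (v), (i), (vi)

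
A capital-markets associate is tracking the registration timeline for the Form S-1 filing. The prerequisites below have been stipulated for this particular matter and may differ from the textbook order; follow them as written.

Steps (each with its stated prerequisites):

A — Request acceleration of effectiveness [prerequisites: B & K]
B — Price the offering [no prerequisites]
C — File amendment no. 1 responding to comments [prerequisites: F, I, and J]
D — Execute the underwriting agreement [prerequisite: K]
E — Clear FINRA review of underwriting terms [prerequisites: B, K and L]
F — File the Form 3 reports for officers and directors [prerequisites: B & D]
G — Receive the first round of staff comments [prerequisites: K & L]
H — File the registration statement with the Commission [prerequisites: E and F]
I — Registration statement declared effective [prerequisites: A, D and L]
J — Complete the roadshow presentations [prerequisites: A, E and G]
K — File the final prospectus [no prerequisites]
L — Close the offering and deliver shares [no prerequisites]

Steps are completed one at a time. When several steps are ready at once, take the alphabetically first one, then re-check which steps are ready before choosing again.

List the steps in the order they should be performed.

B → K → A → D → F → L → E → G → H → I → J → C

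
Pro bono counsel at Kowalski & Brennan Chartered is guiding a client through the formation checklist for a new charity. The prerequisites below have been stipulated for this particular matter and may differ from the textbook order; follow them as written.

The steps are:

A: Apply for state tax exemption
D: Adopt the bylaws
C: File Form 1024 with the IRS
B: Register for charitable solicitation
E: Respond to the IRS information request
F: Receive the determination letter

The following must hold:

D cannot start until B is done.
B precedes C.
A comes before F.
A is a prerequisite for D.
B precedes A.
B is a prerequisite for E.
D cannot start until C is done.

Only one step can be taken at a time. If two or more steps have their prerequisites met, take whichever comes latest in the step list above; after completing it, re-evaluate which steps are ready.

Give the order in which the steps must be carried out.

Only B has no prerequisites, so it is first.
Now E, C and A have their prerequisites met. E is listed later, so E next.
C and A are both available; C is listed later → C.
A is the only step now ready → A.
F and D are both available; F is listed later → F.
That leaves D as the only ready step → D.

B → E → C → A → F → D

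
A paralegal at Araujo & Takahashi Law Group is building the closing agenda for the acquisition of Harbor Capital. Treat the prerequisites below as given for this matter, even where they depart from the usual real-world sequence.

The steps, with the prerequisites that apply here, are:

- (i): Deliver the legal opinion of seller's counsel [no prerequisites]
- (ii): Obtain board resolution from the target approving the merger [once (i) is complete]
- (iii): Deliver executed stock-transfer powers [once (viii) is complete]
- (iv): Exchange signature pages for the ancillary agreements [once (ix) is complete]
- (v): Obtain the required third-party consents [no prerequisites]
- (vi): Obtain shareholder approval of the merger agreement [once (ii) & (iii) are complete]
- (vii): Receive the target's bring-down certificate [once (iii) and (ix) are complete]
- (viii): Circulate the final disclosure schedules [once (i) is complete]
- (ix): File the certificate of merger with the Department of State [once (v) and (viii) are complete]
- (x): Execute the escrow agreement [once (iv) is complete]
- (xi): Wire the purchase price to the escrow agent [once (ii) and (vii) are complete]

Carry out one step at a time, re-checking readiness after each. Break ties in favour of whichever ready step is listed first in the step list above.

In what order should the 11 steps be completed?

(i) and (v) have no prerequisites; (i) is listed earlier, so (i) is first.
Ready: (ii), (v) and (viii). (ii) is listed earlier → (ii).
Ready: (v) and (viii). (v) is listed earlier → (v).
(viii) needed (i), now all done → (viii).
Now (iii) and (ix) have their prerequisites met. (iii) is listed earlier, so (iii) next.
(vi) now also ready, so the ready set is {(vi), (ix)}; (vi) is listed earlier → (vi).
(ix) needed (v) and (viii), now all done → (ix).
Now (iv) and (vii) have their prerequisites met. (iv) is listed earlier, so (iv) next.
Now (vii) and (x) have their prerequisites met. (vii) is listed earlier, so (vii) next.
Now (x) and (xi) have their prerequisites met. (x) is listed earlier, so (x) next.
(xi) needed (ii) and (vii), now all done → (xi).

(i), (ii), (v), (viii), (iii), (vi), (ix), (iv), (vii), (x), (xi)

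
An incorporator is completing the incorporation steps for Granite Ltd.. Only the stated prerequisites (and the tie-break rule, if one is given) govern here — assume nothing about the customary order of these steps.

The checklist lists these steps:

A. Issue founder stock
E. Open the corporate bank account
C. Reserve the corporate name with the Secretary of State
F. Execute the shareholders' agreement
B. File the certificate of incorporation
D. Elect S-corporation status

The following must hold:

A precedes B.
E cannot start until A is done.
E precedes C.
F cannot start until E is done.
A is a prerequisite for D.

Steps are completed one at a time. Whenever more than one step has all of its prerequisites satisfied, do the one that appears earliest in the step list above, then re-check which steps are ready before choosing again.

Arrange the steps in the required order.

A, E, C, F, B, D

A is the only step with nothing outstanding, so it goes first.
Ready: E, B and D. E is listed earlier → E.
Ready: C, F, B and D. C is listed earlier → C.
Ready: F, B and D. F is listed earlier → F.
B and D are both available; B is listed earlier → B.
That leaves D as the only ready step → D.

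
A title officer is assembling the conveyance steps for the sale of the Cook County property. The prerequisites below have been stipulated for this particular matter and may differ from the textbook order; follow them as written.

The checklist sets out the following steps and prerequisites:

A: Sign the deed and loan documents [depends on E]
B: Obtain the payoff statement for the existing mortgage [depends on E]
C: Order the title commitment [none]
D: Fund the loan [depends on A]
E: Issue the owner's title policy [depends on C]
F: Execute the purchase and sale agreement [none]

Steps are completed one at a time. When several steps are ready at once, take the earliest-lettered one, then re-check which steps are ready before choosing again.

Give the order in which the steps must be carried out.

C, E, A, B, D, F

Nothing is required for C and F. C has the earlier label → C first.
Now E and F have their prerequisites met. E has the earlier label, so E next.
A and B now also ready, so the ready set is {A, B, F}; A has the earlier label → A.
Ready: B, D and F. B has the earlier label → B.
Ready: D and F. D has the earlier label → D.
F is the only step now ready → F.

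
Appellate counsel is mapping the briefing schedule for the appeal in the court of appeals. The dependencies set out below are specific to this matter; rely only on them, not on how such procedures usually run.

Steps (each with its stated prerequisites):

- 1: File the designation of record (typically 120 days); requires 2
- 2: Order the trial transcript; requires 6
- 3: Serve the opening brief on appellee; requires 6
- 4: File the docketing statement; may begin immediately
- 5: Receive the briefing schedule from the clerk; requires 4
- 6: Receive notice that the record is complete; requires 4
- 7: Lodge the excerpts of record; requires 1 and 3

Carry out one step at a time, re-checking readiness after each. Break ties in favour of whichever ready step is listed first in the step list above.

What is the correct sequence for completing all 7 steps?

4, 5, 6, 2, 1, 3, 7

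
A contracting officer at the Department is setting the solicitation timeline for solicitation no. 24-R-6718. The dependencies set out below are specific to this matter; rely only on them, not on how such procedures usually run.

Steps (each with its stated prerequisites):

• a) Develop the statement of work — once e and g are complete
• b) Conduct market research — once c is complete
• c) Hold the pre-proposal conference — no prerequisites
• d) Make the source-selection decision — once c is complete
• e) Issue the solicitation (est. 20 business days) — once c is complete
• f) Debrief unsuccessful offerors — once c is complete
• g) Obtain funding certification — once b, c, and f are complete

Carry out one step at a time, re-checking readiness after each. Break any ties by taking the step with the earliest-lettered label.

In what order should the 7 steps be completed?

c is the only step with nothing outstanding, so it goes first.
Now b, d, e and f have their prerequisites met. b has the earlier label, so b next.
d, e and f are all available; d has the earlier label → d.
e and f are both available; e has the earlier label → e.
That leaves f as the only ready step → f.
g is the only step now ready → g.
a needed e and g, now all done → a.

c, b, d, e, f, g, a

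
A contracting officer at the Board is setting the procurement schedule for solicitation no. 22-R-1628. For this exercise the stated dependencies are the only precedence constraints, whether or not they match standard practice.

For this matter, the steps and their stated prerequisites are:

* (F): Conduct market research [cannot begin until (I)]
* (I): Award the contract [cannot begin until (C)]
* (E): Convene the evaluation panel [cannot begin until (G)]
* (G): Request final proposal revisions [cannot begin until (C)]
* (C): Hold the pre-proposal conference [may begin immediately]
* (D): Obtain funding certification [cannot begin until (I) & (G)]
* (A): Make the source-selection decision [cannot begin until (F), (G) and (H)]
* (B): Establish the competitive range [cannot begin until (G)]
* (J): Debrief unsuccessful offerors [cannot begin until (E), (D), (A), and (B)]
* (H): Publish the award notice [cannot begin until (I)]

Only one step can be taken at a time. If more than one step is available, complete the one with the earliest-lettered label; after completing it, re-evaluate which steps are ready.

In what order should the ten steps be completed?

Only (C) has no prerequisites, so it is first.
(G) and (I) are both available; (G) has the earlier label → (G).
Ready: (B), (E) and (I). (B) has the earlier label → (B).
Now (E) and (I) have their prerequisites met. (E) has the earlier label, so (E) next.
Next only (I) has its prerequisites met → (I).
(D), (F) and (H) are all available; (D) has the earlier label → (D).
Now (F) and (H) have their prerequisites met. (F) has the earlier label, so (F) next.
(H) needed (I), now all done → (H).
(A) needed (F), (G) and (H), now all done → (A).
(J) needed (A), (B), (D) and (E), now all done → (J).

(C) (G) (B) (E) (I) (D) (F) (H) (A) (J)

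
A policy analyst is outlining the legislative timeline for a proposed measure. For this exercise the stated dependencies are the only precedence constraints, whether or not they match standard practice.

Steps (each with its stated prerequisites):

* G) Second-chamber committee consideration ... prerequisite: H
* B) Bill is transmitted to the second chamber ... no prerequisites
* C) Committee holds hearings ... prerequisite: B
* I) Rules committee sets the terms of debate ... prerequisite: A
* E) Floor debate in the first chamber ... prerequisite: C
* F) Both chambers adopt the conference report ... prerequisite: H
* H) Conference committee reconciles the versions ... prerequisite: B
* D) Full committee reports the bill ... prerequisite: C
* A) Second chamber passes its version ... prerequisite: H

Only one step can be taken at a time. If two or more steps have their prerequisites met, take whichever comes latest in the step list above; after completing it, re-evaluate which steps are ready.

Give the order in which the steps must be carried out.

B, H, A, F, I, C, D, E, G

B is the only step with nothing outstanding, so it goes first.
Ready: H and C. H is listed later → H.
Now A, F, C and G have their prerequisites met. A is listed later, so A next.
I now also ready, so the ready set is {F, I, C, G}; F is listed later → F.
I, C and G are all available; I is listed later → I.
Now C and G have their prerequisites met. C is listed later, so C next.
Ready: D, E and G. D is listed later → D.
Now E and G have their prerequisites met. E is listed later, so E next.
G is the only step now ready → G.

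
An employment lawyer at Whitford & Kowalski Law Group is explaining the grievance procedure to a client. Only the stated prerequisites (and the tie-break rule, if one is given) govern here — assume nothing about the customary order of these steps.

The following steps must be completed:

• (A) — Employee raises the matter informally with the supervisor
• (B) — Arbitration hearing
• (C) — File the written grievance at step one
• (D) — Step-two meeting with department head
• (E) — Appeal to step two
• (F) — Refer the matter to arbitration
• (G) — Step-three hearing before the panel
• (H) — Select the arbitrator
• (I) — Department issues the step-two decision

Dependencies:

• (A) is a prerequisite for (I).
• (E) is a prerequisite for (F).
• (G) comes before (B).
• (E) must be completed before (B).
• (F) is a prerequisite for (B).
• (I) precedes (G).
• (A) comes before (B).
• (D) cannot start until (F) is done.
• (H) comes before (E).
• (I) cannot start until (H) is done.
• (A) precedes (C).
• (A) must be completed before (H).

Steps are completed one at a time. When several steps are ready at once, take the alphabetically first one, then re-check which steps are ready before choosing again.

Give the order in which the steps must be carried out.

(A) → (C) → (H) → (E) → (F) → (D) → (I) → (G) → (B)

Only (A) has no prerequisites, so it is first.
(C) and (H) are both available; (C) has the earlier label → (C).
(H) is the only step now ready → (H).
Now (E) and (I) have their prerequisites met. (E) has the earlier label, so (E) next.
Now (F) and (I) have their prerequisites met. (F) has the earlier label, so (F) next.
(D) now also ready, so the ready set is {(D), (I)}; (D) has the earlier label → (D).
(I) needed (A) and (H), now all done → (I).
(G) needed (I), now all done → (G).
(B) needed (A), (E), (F) and (G), now all done → (B).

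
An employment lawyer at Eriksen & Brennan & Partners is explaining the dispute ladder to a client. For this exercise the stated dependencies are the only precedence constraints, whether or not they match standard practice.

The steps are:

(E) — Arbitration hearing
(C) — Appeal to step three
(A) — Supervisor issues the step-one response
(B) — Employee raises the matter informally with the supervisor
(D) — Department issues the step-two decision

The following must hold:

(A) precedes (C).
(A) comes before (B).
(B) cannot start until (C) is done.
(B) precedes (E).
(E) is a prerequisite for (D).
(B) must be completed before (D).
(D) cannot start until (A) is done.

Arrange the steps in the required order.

(A) → (C) → (B) → (E) → (D)

(A) is the only step with nothing outstanding, so it goes first.
(C) needed (A), now all done → (C).
(B) needed (C) and (A), now all done → (B).
Next only (E) has its prerequisites met → (E).
That leaves (D) as the only ready step → (D).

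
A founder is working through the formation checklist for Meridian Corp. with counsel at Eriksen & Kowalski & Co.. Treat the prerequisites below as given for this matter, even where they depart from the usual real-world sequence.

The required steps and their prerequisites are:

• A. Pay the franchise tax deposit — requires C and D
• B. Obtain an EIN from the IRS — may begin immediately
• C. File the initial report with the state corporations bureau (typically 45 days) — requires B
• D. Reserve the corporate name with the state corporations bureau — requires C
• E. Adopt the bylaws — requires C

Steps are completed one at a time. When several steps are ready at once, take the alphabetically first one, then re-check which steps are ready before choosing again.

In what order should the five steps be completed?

B, C, D, A, E

B is the only step with nothing outstanding, so it goes first.
That leaves C as the only ready step → C.
Ready: D and E. D has the earlier label → D.
A now also ready, so the ready set is {A, E}; A has the earlier label → A.
Next only E has its prerequisites met → E.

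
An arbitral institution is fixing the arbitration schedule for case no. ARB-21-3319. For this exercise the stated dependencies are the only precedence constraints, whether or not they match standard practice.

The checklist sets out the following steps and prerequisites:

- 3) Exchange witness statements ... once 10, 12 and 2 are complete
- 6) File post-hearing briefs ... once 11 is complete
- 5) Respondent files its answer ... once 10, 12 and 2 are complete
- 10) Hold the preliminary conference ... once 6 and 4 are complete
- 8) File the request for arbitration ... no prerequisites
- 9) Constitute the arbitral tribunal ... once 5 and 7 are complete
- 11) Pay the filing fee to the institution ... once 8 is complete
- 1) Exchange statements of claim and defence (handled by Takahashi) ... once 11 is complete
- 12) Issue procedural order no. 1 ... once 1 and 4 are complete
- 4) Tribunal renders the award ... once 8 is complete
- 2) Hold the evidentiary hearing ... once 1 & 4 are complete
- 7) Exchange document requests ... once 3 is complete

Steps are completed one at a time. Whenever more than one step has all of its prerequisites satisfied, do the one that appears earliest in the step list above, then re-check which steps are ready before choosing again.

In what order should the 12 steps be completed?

8 11 6 1 4 10 12 2 3 5 7 9

8 is the only step with nothing outstanding, so it goes first.
11 and 4 are both available; 11 is listed earlier → 11.
6 and 1 now also ready, so the ready set is {6, 1, 4}; 6 is listed earlier → 6.
Now 1 and 4 have their prerequisites met. 1 is listed earlier, so 1 next.
4 is the only step now ready → 4.
Ready: 10, 12 and 2. 10 is listed earlier → 10.
Ready: 12 and 2. 12 is listed earlier → 12.
2 needed 1 and 4, now all done → 2.
Ready: 3 and 5. 3 is listed earlier → 3.
7 now also ready, so the ready set is {5, 7}; 5 is listed earlier → 5.
7 is the only step now ready → 7.
9 needed 5 and 7, now all done → 9.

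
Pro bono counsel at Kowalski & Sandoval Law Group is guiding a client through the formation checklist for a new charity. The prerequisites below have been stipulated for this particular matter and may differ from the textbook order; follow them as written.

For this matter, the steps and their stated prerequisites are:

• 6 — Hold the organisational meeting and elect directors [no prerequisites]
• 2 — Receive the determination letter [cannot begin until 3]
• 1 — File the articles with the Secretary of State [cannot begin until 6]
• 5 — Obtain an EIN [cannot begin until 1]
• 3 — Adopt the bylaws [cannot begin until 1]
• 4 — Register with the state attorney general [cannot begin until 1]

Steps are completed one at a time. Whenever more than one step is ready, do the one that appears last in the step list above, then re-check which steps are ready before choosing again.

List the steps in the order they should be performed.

6 1 4 3 5 2

Only 6 has no prerequisites, so it is first.
1 is the only step now ready → 1.
4, 3 and 5 are all available; 4 is listed later → 4.
Ready: 3 and 5. 3 is listed later → 3.
2 now also ready, so the ready set is {5, 2}; 5 is listed later → 5.
2 needed 3, now all done → 2.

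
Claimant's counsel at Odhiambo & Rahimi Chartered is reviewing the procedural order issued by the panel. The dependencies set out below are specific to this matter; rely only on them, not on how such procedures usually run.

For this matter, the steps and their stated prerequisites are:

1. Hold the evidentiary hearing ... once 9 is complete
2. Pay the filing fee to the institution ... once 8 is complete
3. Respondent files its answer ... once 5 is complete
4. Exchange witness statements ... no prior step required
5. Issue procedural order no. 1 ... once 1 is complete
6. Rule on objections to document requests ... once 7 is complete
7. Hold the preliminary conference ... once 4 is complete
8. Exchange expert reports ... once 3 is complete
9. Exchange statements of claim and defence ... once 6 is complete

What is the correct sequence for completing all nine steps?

4, 7, 6, 9, 1, 5, 3, 8, 2

4 has no prerequisites → 4 first.
7 is the only step now ready → 7.
6 is the only step now ready → 6.
9 needed 6, now all done → 9.
1 is the only step now ready → 1.
5 needed 1, now all done → 5.
That leaves 3 as the only ready step → 3.
8 is the only step now ready → 8.
That leaves 2 as the only ready step → 2.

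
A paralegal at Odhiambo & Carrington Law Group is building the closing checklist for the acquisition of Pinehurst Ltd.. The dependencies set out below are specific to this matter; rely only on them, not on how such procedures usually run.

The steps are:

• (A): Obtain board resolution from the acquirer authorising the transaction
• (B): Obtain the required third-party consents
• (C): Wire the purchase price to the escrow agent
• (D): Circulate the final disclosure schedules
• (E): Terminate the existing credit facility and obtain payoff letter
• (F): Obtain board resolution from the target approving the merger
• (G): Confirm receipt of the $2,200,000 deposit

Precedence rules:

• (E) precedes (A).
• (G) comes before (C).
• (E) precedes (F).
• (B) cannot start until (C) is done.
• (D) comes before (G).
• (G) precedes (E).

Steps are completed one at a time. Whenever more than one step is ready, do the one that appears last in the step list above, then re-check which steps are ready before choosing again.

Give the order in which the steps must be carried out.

(D), (G), (E), (F), (C), (B), (A)

(D) is the only step with nothing outstanding, so it goes first.
(G) needed (D), now all done → (G).
Ready: (E) and (C). (E) is listed later → (E).
Now (F), (C) and (A) have their prerequisites met. (F) is listed later, so (F) next.
(C) and (A) are both available; (C) is listed later → (C).
Ready: (B) and (A). (B) is listed later → (B).
(A) needed (E), now all done → (A).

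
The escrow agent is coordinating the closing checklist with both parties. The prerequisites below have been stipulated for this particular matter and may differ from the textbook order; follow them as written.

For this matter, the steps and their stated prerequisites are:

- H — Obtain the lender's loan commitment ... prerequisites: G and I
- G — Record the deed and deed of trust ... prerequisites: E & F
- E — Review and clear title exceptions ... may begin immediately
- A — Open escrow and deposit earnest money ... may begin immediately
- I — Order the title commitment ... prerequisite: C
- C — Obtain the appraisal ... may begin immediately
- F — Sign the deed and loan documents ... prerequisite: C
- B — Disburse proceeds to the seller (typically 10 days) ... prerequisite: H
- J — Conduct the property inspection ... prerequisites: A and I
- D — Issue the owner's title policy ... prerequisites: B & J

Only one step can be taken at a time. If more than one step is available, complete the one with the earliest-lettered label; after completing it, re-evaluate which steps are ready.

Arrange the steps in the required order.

A → C → E → F → G → I → H → B → J → D

Nothing is required for A, C and E. A has the earlier label → A first.
Now C and E have their prerequisites met. C has the earlier label, so C next.
F and I now also ready, so the ready set is {E, F, I}; E has the earlier label → E.
F and I are both available; F has the earlier label → F.
G now also ready, so the ready set is {G, I}; G has the earlier label → G.
I needed C, now all done → I.
H and J are both available; H has the earlier label → H.
B and J are both available; B has the earlier label → B.
That leaves J as the only ready step → J.
D needed B and J, now all done → D.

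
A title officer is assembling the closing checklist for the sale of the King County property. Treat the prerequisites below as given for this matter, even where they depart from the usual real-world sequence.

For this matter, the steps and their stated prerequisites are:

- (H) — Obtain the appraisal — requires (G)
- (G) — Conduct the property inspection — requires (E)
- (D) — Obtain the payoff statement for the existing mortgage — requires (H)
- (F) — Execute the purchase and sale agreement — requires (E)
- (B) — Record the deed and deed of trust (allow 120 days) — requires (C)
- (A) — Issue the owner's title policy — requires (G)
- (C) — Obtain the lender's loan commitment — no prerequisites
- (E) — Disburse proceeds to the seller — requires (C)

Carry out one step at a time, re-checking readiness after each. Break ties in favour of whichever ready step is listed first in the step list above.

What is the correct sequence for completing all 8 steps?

(C) (B) (E) (G) (H) (D) (F) (A)

(C) is the only step with nothing outstanding, so it goes first.
Now (B) and (E) have their prerequisites met. (B) is listed earlier, so (B) next.
(E) is the only step now ready → (E).
Now (G) and (F) have their prerequisites met. (G) is listed earlier, so (G) next.
(H) and (A) now also ready, so the ready set is {(H), (F), (A)}; (H) is listed earlier → (H).
Now (D), (F) and (A) have their prerequisites met. (D) is listed earlier, so (D) next.
(F) and (A) are both available; (F) is listed earlier → (F).
(A) is the only step now ready → (A).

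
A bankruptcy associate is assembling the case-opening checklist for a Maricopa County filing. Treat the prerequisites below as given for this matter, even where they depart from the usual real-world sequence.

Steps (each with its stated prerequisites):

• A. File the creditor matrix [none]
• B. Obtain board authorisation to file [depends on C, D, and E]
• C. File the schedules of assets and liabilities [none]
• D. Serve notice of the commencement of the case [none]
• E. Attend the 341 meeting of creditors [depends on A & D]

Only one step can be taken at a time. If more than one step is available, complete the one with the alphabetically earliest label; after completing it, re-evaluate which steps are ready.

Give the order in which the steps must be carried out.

Nothing is required for A, C and D. A has the earlier label → A first.
Now C and D have their prerequisites met. C has the earlier label, so C next.
Next only D has its prerequisites met → D.
E needed A and D, now all done → E.
That leaves B as the only ready step → B.

A C D E B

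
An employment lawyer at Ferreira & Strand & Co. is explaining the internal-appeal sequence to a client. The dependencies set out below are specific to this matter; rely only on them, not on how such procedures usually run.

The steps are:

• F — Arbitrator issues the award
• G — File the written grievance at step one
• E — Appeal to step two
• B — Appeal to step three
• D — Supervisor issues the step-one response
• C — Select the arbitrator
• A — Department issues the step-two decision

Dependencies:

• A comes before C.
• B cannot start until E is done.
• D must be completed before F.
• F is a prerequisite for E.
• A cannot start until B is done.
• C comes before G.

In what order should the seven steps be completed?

D F E B A C G

Only D has no prerequisites, so it is first.
That leaves F as the only ready step → F.
E needed F, now all done → E.
B needed E, now all done → B.
A needed B, now all done → A.
C needed A, now all done → C.
G is the only step now ready → G.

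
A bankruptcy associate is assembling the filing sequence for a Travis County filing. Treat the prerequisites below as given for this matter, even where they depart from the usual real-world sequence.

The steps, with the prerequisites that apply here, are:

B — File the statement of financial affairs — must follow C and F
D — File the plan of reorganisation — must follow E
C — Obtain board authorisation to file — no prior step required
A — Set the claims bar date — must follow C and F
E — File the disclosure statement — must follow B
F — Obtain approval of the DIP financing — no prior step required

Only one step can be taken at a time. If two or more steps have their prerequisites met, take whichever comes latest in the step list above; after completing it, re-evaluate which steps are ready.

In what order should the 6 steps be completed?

F, C, A, B, E, D

Nothing is required for F and C. F is listed later → F first.
That leaves C as the only ready step → C.
Now A and B have their prerequisites met. A is listed later, so A next.
B is the only step now ready → B.
That leaves E as the only ready step → E.
D needed E, now all done → D.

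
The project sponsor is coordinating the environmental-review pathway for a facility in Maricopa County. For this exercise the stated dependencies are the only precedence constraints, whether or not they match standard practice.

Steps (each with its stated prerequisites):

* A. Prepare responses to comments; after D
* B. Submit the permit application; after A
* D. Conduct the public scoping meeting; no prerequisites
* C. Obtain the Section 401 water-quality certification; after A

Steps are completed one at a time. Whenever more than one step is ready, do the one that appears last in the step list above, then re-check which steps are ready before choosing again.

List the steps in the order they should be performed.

D A C B

D is the only step with nothing outstanding, so it goes first.
A needed D, now all done → A.
C and B are both available; C is listed later → C.
B is the only step now ready → B.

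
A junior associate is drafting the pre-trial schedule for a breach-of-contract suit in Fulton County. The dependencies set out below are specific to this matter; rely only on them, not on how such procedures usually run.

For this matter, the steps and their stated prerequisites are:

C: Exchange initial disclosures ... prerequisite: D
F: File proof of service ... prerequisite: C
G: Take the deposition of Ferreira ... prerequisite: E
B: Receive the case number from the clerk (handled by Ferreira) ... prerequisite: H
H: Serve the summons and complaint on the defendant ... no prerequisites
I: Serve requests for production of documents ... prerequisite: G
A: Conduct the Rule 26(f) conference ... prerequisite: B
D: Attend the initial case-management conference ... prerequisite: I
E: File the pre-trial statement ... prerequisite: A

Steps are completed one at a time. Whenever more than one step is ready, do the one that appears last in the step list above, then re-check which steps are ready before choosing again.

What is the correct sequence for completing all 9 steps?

Only H has no prerequisites, so it is first.
B needed H, now all done → B.
A needed B, now all done → A.
That leaves E as the only ready step → E.
G is the only step now ready → G.
Next only I has its prerequisites met → I.
D needed I, now all done → D.
C is the only step now ready → C.
F needed C, now all done → F.

H, B, A, E, G, I, D, C, F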